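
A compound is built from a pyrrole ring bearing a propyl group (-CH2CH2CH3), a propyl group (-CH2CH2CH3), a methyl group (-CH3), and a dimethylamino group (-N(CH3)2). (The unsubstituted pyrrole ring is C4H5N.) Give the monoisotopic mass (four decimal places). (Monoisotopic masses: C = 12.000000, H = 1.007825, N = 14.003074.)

208.1939

Atom tally by fragment:
  pyrrole ring core → C:4 H:5 N:1
  (− 4 ring H displaced by substituents)
  + CH2CH2CH3 → C:3 H:7
  + CH2CH2CH3 → C:3 H:7
  + CH3 → C:1 H:3
  + N(CH3)2 → N:1 C:2 H:6
Element totals:
  C: 13
  H: 24
  N: 2
Molecular formula: C13H24N2.
  M = 13(12.0) + 24(1.007825) + 2(14.003074)
    = 156.000000 + 24.187800 + 28.006148 = 208.193948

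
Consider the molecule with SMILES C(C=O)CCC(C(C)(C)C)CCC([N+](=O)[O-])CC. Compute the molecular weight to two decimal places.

Atom tally by fragment:
  OHCCH2 → C:2 H:3 O:1
  CH2 → C:1 H:2
  CH2 → C:1 H:2
  CH(C(CH3)3) → C:5 H:10
  CH2 → C:1 H:2
  CH2 → C:1 H:2
  CH(NO2) → C:1 H:1 N:1 O:2
  CH2 → C:1 H:2
  CH3 → C:1 H:3
Element totals:
  C: 14
  H: 27
  N: 1
  O: 3
Molecular formula: C14H27NO3.
  M = 14(12.011) + 27(1.008) + 14.007 + 3(15.999)
    = 168.154 + 27.216 + 14.007 + 47.997 = 257.374

257.37 g/mol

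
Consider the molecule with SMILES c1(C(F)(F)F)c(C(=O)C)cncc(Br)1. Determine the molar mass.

Atom tally by fragment:
  pyridine ring core → C:5 H:5 N:1
  (− 3 ring H displaced by substituents)
  + CF3 → C:1 F:3
  + COCH3 → C:2 H:3 O:1
  + Br → Br:1
Element totals:
  C: 8
  H: 5
  Br: 1
  F: 3
  N: 1
  O: 1
Molecular formula: C8H5BrF3NO.
  M = 8(12.011) + 5(1.008) + 79.904 + 3(18.998) + 14.007 + 15.999
    = 96.088 + 5.040 + 79.904 + 56.994 + 14.007 + 15.999 = 268.032

268.03 g/mol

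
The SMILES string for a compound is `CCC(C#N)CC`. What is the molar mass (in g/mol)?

Atom tally by fragment:
  CH3 → C:1 H:3
  CH2 → C:1 H:2
  CH(CN) → C:2 H:1 N:1
  CH2 → C:1 H:2
  CH3 → C:1 H:3
Element totals:
  C: 6
  H: 11
  N: 1
Molecular formula: C6H11N.
  M = 6(12.011) + 11(1.008) + 14.007
    = 72.066 + 11.088 + 14.007 = 97.161

97.16 g/mol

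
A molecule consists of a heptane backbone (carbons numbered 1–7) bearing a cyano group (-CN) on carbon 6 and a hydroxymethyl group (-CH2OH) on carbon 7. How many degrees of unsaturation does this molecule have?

Atom tally by fragment:
  CH3 → C:1 H:3
  CH2 → C:1 H:2
  CH2 → C:1 H:2
  CH2 → C:1 H:2
  CH2 → C:1 H:2
  CH(CN) → C:2 H:1 N:1
  CH2CH2OH → C:2 H:5 O:1
Element totals:
  C: 9
  H: 17
  N: 1
  O: 1
Molecular formula: C9H17NO.
DoU = (2C + 2 + N − H − X) / 2 = (2·9 + 2 + 1 − 17 − 0) / 2 = 2.

2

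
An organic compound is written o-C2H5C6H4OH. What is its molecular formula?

Atom tally by fragment:
  benzene ring core → C:6 H:6
  (− 2 ring H displaced by substituents)
  + C2H5 → C:2 H:5
  + OH → O:1 H:1
Element totals:
  C: 8
  H: 10
  O: 1

C8H10O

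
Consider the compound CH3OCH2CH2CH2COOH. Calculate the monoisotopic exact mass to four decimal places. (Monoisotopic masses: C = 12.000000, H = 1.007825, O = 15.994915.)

Atom tally by fragment:
  CH3OCH2 → C:2 H:5 O:1
  CH2 → C:1 H:2
  CH2COOH → C:2 H:3 O:2
Element totals:
  C: 5
  H: 10
  O: 3
Molecular formula: C5H10O3.
  M = 5(12.0) + 10(1.007825) + 3(15.994915)
    = 60.000000 + 10.078250 + 47.984745 = 118.062995

118.0630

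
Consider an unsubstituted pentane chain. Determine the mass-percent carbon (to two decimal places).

Atom tally by fragment:
  CH3 → C:1 H:3
  CH2 → C:1 H:2
  CH2 → C:1 H:2
  CH2 → C:1 H:2
  CH3 → C:1 H:3
Element totals:
  C: 5
  H: 12
Molecular formula: C5H12.
Molar mass = 72.151 g/mol.
Mass from C: 5 × 12.011 = 60.055 g/mol.
%C = 60.055 / 72.151 × 100 = 83.24%.

83.24%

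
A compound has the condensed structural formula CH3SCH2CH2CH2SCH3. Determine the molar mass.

Atom tally by fragment:
  CH3SCH2 → C:2 H:5 S:1
  CH2 → C:1 H:2
  CH2SCH3 → C:2 H:5 S:1
Element totals:
  C: 5
  H: 12
  S: 2
Molecular formula: C5H12S2.
  M = 5(12.011) + 12(1.008) + 2(32.06)
    = 60.055 + 12.096 + 64.120 = 136.271

136.27 g/mol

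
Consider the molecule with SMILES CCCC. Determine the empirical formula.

C2H5

Atom tally by fragment:
  CH3 → C:1 H:3
  CH2 → C:1 H:2
  CH2 → C:1 H:2
  CH3 → C:1 H:3
Element totals:
  C: 4
  H: 10
Molecular formula: C4H10.
gcd of subscripts = 2; dividing each by 2:
  C: 4/2 = 2
  H: 10/2 = 5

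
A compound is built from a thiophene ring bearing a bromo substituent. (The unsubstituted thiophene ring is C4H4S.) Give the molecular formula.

C4H3BrS

Atom tally by fragment:
  thiophene ring core → C:4 H:4 S:1
  (− 1 ring H displaced by substituents)
  + Br → Br:1
Element totals:
  C: 4
  H: 3
  Br: 1
  S: 1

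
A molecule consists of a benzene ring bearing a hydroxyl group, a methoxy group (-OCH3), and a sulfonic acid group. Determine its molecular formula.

Atom tally by fragment:
  benzene ring core → C:6 H:6
  (− 3 ring H displaced by substituents)
  + OH → O:1 H:1
  + OCH3 → C:1 H:3 O:1
  + SO3H → S:1 O:3 H:1
Element totals:
  C: 7
  H: 8
  O: 5
  S: 1

C7H8O5S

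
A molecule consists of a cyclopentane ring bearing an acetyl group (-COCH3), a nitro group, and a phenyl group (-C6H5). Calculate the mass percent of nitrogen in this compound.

Atom tally by fragment:
  cyclopentane ring core → C:5 H:10
  (− 3 ring H displaced by substituents)
  + COCH3 → C:2 H:3 O:1
  + NO2 → N:1 O:2
  + C6H5 → C:6 H:5
Element totals:
  C: 13
  H: 15
  N: 1
  O: 3
Molecular formula: C13H15NO3.
Molar mass = 233.267 g/mol.
Mass from N: 1 × 14.007 = 14.007 g/mol.
%N = 14.007 / 233.267 × 100 = 6.00%.

6.00%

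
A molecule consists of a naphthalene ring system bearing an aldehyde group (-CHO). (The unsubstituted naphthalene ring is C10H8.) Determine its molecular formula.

C11H8O

Atom tally by fragment:
  naphthalene ring system core → C:10 H:8
  (− 1 ring H displaced by substituents)
  + CHO → C:1 H:1 O:1
Element totals:
  C: 11
  H: 8
  O: 1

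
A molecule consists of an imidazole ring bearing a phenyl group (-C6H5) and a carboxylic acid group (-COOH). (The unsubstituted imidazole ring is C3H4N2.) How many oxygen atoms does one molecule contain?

Atom tally by fragment:
  imidazole ring core → C:3 H:4 N:2
  (− 2 ring H displaced by substituents)
  + C6H5 → C:6 H:5
  + COOH → C:1 H:1 O:2
Element totals:
  C: 10
  H: 8
  N: 2
  O: 2

2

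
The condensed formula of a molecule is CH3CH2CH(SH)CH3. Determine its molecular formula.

Element totals:
  C: 4
  H: 10
  S: 1

C4H10S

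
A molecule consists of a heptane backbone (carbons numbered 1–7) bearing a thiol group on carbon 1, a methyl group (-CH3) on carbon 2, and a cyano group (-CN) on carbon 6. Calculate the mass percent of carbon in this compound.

63.10%

Atom tally by fragment:
  HSCH2 → C:1 H:3 S:1
  CH(CH3) → C:2 H:4
  CH2 → C:1 H:2
  CH2 → C:1 H:2
  CH2 → C:1 H:2
  CH(CN) → C:2 H:1 N:1
  CH3 → C:1 H:3
Element totals:
  C: 9
  H: 17
  N: 1
  S: 1
Molecular formula: C9H17NS.
Molar mass = 171.302 g/mol.
Mass from C: 9 × 12.011 = 108.099 g/mol.
%C = 108.099 / 171.302 × 100 = 63.10%.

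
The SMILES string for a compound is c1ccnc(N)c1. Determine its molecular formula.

C5H6N2

Atom tally by fragment:
  pyridine ring core → C:5 H:5 N:1
  (− 1 ring H displaced by substituents)
  + NH2 → N:1 H:2
Element totals:
  C: 5
  H: 6
  N: 2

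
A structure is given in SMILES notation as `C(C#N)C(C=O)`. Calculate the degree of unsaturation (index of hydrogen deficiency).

Atom tally by fragment:
  NCCH2 → C:2 H:2 N:1
  CH2CHO → C:2 H:3 O:1
Element totals:
  C: 4
  H: 5
  N: 1
  O: 1
Molecular formula: C4H5NO.
DoU = (2C + 2 + N − H − X) / 2 = (2·4 + 2 + 1 − 5 − 0) / 2 = 3.

3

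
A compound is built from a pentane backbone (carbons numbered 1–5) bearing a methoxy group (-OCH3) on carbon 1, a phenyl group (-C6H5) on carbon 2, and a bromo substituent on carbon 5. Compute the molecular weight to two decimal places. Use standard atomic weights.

Atom tally by fragment:
  CH3OCH2 → C:2 H:5 O:1
  CH(C6H5) → C:7 H:6
  CH2 → C:1 H:2
  CH2 → C:1 H:2
  CH2Br → C:1 H:2 Br:1
Element totals:
  C: 12
  H: 17
  Br: 1
  O: 1
Molecular formula: C12H17BrO.
  M = 12(12.011) + 17(1.008) + 79.904 + 15.999
    = 144.132 + 17.136 + 79.904 + 15.999 = 257.171

257.17 g/mol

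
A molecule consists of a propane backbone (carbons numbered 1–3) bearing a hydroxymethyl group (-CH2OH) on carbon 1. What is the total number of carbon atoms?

4

Atom tally by fragment:
  HOCH2CH2 → C:2 H:5 O:1
  CH2 → C:1 H:2
  CH3 → C:1 H:3
Element totals:
  C: 4
  H: 10
  O: 1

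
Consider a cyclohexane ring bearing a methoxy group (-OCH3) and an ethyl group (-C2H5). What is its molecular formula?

Atom tally by fragment:
  cyclohexane ring core → C:6 H:12
  (− 2 ring H displaced by substituents)
  + OCH3 → C:1 H:3 O:1
  + C2H5 → C:2 H:5
Element totals:
  C: 9
  H: 18
  O: 1

C9H18O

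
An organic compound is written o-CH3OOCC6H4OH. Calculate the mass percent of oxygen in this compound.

Element totals:
  C: 8
  H: 8
  O: 3
Molecular formula: C8H8O3.
Molar mass = 152.149 g/mol.
Mass from O: 3 × 15.999 = 47.997 g/mol.
%O = 47.997 / 152.149 × 100 = 31.55%.

31.55%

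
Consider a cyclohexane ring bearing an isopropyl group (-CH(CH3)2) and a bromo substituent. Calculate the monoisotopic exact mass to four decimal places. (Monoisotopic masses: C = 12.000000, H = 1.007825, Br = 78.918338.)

Atom tally by fragment:
  cyclohexane ring core → C:6 H:12
  (− 2 ring H displaced by substituents)
  + CH(CH3)2 → C:3 H:7
  + Br → Br:1
Element totals:
  C: 9
  H: 17
  Br: 1
Molecular formula: C9H17Br.
  M = 9(12.0) + 17(1.007825) + 78.918338
    = 108.000000 + 17.133025 + 78.918338 = 204.051363

204.0514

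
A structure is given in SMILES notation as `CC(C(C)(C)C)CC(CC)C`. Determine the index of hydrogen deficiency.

0

Atom tally by fragment:
  CH3 → C:1 H:3
  CH(C(CH3)3) → C:5 H:10
  CH2 → C:1 H:2
  CH(C2H5) → C:3 H:6
  CH3 → C:1 H:3
Element totals:
  C: 11
  H: 24
Molecular formula: C11H24.
DoU = (2C + 2 + N − H − X) / 2 = (2·11 + 2 + 0 − 24 − 0) / 2 = 0.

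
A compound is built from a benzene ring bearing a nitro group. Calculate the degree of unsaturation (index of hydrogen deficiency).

5

Atom tally by fragment:
  benzene ring core → C:6 H:6
  (− 1 ring H displaced by substituents)
  + NO2 → N:1 O:2
Element totals:
  C: 6
  H: 5
  N: 1
  O: 2
Molecular formula: C6H5NO2.
DoU = (2C + 2 + N − H − X) / 2 = (2·6 + 2 + 1 − 5 − 0) / 2 = 5.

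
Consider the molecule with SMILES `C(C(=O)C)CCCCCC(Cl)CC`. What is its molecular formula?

C11H21ClO

Atom tally by fragment:
  CH3COCH2 → C:3 H:5 O:1
  CH2 → C:1 H:2
  CH2 → C:1 H:2
  CH2 → C:1 H:2
  CH2 → C:1 H:2
  CH2 → C:1 H:2
  CH(Cl) → C:1 H:1 Cl:1
  CH2 → C:1 H:2
  CH3 → C:1 H:3
Element totals:
  C: 11
  H: 21
  Cl: 1
  O: 1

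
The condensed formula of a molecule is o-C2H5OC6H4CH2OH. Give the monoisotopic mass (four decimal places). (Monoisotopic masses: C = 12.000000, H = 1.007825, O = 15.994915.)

Atom tally by fragment:
  benzene ring core → C:6 H:6
  (− 2 ring H displaced by substituents)
  + OC2H5 → C:2 H:5 O:1
  + CH2OH → C:1 H:3 O:1
Element totals:
  C: 9
  H: 12
  O: 2
Molecular formula: C9H12O2.
  M = 9(12.0) + 12(1.007825) + 2(15.994915)
    = 108.000000 + 12.093900 + 31.989830 = 152.083730

152.0837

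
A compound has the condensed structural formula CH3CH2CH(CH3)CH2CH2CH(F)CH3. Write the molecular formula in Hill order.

C8H17F

Element totals:
  C: 8
  H: 17
  F: 1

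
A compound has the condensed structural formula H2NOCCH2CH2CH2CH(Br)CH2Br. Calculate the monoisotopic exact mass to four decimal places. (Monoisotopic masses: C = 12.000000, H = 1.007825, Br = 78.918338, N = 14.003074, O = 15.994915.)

270.9207

Atom tally by fragment:
  H2NOCCH2 → C:2 H:4 O:1 N:1
  CH2 → C:1 H:2
  CH2 → C:1 H:2
  CH(Br) → C:1 H:1 Br:1
  CH2Br → C:1 H:2 Br:1
Element totals:
  C: 6
  H: 11
  Br: 2
  N: 1
  O: 1
Molecular formula: C6H11Br2NO.
  M = 6(12.0) + 11(1.007825) + 2(78.918338) + 14.003074 + 15.994915
    = 72.000000 + 11.086075 + 157.836676 + 14.003074 + 15.994915 = 270.920740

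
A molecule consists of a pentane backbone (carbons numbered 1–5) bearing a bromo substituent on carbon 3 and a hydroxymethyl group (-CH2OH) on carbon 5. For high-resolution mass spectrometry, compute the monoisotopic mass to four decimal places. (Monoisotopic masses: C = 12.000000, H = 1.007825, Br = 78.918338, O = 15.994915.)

180.0150

Atom tally by fragment:
  CH3 → C:1 H:3
  CH2 → C:1 H:2
  CH(Br) → C:1 H:1 Br:1
  CH2 → C:1 H:2
  CH2CH2OH → C:2 H:5 O:1
Element totals:
  C: 6
  H: 13
  Br: 1
  O: 1
Molecular formula: C6H13BrO.
  M = 6(12.0) + 13(1.007825) + 78.918338 + 15.994915
    = 72.000000 + 13.101725 + 78.918338 + 15.994915 = 180.014978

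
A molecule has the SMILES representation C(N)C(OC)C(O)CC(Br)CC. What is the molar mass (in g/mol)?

240.14 g/mol

Atom tally by fragment:
  H2NCH2 → C:1 H:4 N:1
  CH(OCH3) → C:2 H:4 O:1
  CH(OH) → C:1 H:2 O:1
  CH2 → C:1 H:2
  CH(Br) → C:1 H:1 Br:1
  CH2 → C:1 H:2
  CH3 → C:1 H:3
Element totals:
  C: 8
  H: 18
  Br: 1
  N: 1
  O: 2
Molecular formula: C8H18BrNO2.
  M = 8(12.011) + 18(1.008) + 79.904 + 14.007 + 2(15.999)
    = 96.088 + 18.144 + 79.904 + 14.007 + 31.998 = 240.141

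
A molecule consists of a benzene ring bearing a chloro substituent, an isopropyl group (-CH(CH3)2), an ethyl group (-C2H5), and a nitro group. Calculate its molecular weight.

Atom tally by fragment:
  benzene ring core → C:6 H:6
  (− 4 ring H displaced by substituents)
  + Cl → Cl:1
  + CH(CH3)2 → C:3 H:7
  + C2H5 → C:2 H:5
  + NO2 → N:1 O:2
Element totals:
  C: 11
  H: 14
  Cl: 1
  N: 1
  O: 2
Molecular formula: C11H14ClNO2.
  M = 11(12.011) + 14(1.008) + 35.45 + 14.007 + 2(15.999)
    = 132.121 + 14.112 + 35.450 + 14.007 + 31.998 = 227.688

227.69 g/mol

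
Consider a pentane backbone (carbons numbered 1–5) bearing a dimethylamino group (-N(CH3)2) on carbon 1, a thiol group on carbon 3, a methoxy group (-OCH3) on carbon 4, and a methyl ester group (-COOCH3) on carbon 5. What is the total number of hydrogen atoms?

Atom tally by fragment:
  (CH3)2NCH2 → C:3 H:8 N:1
  CH2 → C:1 H:2
  CH(SH) → C:1 H:2 S:1
  CH(OCH3) → C:2 H:4 O:1
  CH2COOCH3 → C:3 H:5 O:2
Element totals:
  C: 10
  H: 21
  N: 1
  O: 3
  S: 1

21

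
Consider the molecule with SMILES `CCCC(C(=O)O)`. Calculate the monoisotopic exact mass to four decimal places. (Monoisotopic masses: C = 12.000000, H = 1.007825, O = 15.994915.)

102.0681

Atom tally by fragment:
  CH3 → C:1 H:3
  CH2 → C:1 H:2
  CH2 → C:1 H:2
  CH2COOH → C:2 H:3 O:2
Element totals:
  C: 5
  H: 10
  O: 2
Molecular formula: C5H10O2.
  M = 5(12.0) + 10(1.007825) + 2(15.994915)
    = 60.000000 + 10.078250 + 31.989830 = 102.068080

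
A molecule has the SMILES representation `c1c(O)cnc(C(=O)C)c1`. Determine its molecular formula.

C7H7NO2

Atom tally by fragment:
  pyridine ring core → C:5 H:5 N:1
  (− 2 ring H displaced by substituents)
  + OH → O:1 H:1
  + COCH3 → C:2 H:3 O:1
Element totals:
  C: 7
  H: 7
  N: 1
  O: 2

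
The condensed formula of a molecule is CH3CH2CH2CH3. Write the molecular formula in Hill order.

C4H10

Atom tally by fragment:
  CH3 → C:1 H:3
  CH2 → C:1 H:2
  CH2 → C:1 H:2
  CH3 → C:1 H:3
Element totals:
  C: 4
  H: 10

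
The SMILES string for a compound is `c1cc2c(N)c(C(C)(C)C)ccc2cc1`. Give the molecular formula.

C14H17N

Atom tally by fragment:
  naphthalene ring system core → C:10 H:8
  (− 2 ring H displaced by substituents)
  + NH2 → N:1 H:2
  + C(CH3)3 → C:4 H:9
Element totals:
  C: 14
  H: 17
  N: 1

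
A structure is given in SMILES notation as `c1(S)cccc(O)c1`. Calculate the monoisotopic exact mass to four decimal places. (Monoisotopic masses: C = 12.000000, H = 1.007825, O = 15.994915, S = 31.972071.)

126.0139

Atom tally by fragment:
  benzene ring core → C:6 H:6
  (− 2 ring H displaced by substituents)
  + SH → S:1 H:1
  + OH → O:1 H:1
Element totals:
  C: 6
  H: 6
  O: 1
  S: 1
Molecular formula: C6H6OS.
  M = 6(12.0) + 6(1.007825) + 15.994915 + 31.972071
    = 72.000000 + 6.046950 + 15.994915 + 31.972071 = 126.013936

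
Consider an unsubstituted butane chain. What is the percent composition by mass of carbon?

Atom tally by fragment:
  CH3 → C:1 H:3
  CH2 → C:1 H:2
  CH2 → C:1 H:2
  CH3 → C:1 H:3
Element totals:
  C: 4
  H: 10
Molecular formula: C4H10.
Molar mass = 58.124 g/mol.
Mass from C: 4 × 12.011 = 48.044 g/mol.
%C = 48.044 / 58.124 × 100 = 82.66%.

82.66%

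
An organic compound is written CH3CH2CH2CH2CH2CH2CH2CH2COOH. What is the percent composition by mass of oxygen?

20.22%

Element totals:
  C: 9
  H: 18
  O: 2
Molecular formula: C9H18O2.
Molar mass = 158.241 g/mol.
Mass from O: 2 × 15.999 = 31.998 g/mol.
%O = 31.998 / 158.241 × 100 = 20.22%.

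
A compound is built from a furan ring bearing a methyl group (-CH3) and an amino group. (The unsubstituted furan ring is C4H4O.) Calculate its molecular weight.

97.12 g/mol

Atom tally by fragment:
  furan ring core → C:4 H:4 O:1
  (− 2 ring H displaced by substituents)
  + CH3 → C:1 H:3
  + NH2 → N:1 H:2
Element totals:
  C: 5
  H: 7
  N: 1
  O: 1
Molecular formula: C5H7NO.
  M = 5(12.011) + 7(1.008) + 14.007 + 15.999
    = 60.055 + 7.056 + 14.007 + 15.999 = 97.117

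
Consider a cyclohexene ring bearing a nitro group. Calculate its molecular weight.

127.14 g/mol

Atom tally by fragment:
  cyclohexene ring core → C:6 H:10
  (− 1 ring H displaced by substituents)
  + NO2 → N:1 O:2
Element totals:
  C: 6
  H: 9
  N: 1
  O: 2
Molecular formula: C6H9NO2.
  M = 6(12.011) + 9(1.008) + 14.007 + 2(15.999)
    = 72.066 + 9.072 + 14.007 + 31.998 = 127.143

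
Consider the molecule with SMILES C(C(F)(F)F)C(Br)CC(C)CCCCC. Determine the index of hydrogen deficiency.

0

Atom tally by fragment:
  F3CCH2 → C:2 H:2 F:3
  CH(Br) → C:1 H:1 Br:1
  CH2 → C:1 H:2
  CH(CH3) → C:2 H:4
  CH2 → C:1 H:2
  CH2 → C:1 H:2
  CH2 → C:1 H:2
  CH2 → C:1 H:2
  CH3 → C:1 H:3
Element totals:
  C: 11
  H: 20
  Br: 1
  F: 3
Molecular formula: C11H20BrF3.
DoU = (2C + 2 + N − H − X) / 2 = (2·11 + 2 + 0 − 20 − 4) / 2 = 0.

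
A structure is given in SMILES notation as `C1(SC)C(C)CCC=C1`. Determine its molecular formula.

Atom tally by fragment:
  cyclohexene ring core → C:6 H:10
  (− 2 ring H displaced by substituents)
  + SCH3 → C:1 H:3 S:1
  + CH3 → C:1 H:3
Element totals:
  C: 8
  H: 14
  S: 1

C8H14S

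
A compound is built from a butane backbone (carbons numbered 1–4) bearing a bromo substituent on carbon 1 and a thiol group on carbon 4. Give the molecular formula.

C4H9BrS

Atom tally by fragment:
  BrCH2 → C:1 H:2 Br:1
  CH2 → C:1 H:2
  CH2 → C:1 H:2
  CH2SH → C:1 H:3 S:1
Element totals:
  C: 4
  H: 9
  Br: 1
  S: 1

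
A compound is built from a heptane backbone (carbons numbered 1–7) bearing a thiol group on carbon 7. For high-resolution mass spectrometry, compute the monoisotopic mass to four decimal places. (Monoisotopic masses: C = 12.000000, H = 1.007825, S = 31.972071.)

Atom tally by fragment:
  CH3 → C:1 H:3
  CH2 → C:1 H:2
  CH2 → C:1 H:2
  CH2 → C:1 H:2
  CH2 → C:1 H:2
  CH2 → C:1 H:2
  CH2SH → C:1 H:3 S:1
Element totals:
  C: 7
  H: 16
  S: 1
Molecular formula: C7H16S.
  M = 7(12.0) + 16(1.007825) + 31.972071
    = 84.000000 + 16.125200 + 31.972071 = 132.097271

132.0973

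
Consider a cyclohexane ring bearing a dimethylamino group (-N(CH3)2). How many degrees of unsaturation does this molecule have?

Atom tally by fragment:
  cyclohexane ring core → C:6 H:12
  (− 1 ring H displaced by substituents)
  + N(CH3)2 → N:1 C:2 H:6
Element totals:
  C: 8
  H: 17
  N: 1
Molecular formula: C8H17N.
DoU = (2C + 2 + N − H − X) / 2 = (2·8 + 2 + 1 − 17 − 0) / 2 = 1.

1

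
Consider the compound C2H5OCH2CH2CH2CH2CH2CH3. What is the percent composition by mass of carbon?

Element totals:
  C: 8
  H: 18
  O: 1
Molecular formula: C8H18O.
Molar mass = 130.231 g/mol.
Mass from C: 8 × 12.011 = 96.088 g/mol.
%C = 96.088 / 130.231 × 100 = 73.78%.

73.78%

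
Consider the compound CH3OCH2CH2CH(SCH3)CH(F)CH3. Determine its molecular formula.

C7H15FOS

Element totals:
  C: 7
  H: 15
  F: 1
  O: 1
  S: 1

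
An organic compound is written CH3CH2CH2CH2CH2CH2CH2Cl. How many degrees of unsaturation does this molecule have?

Atom tally by fragment:
  CH3 → C:1 H:3
  CH2 → C:1 H:2
  CH2 → C:1 H:2
  CH2 → C:1 H:2
  CH2 → C:1 H:2
  CH2 → C:1 H:2
  CH2Cl → C:1 H:2 Cl:1
Element totals:
  C: 7
  H: 15
  Cl: 1
Molecular formula: C7H15Cl.
DoU = (2C + 2 + N − H − X) / 2 = (2·7 + 2 + 0 − 15 − 1) / 2 = 0.

0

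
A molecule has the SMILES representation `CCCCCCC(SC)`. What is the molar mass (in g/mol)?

146.29 g/mol

Atom tally by fragment:
  CH3 → C:1 H:3
  CH2 → C:1 H:2
  CH2 → C:1 H:2
  CH2 → C:1 H:2
  CH2 → C:1 H:2
  CH2 → C:1 H:2
  CH2SCH3 → C:2 H:5 S:1
Element totals:
  C: 8
  H: 18
  S: 1
Molecular formula: C8H18S.
  M = 8(12.011) + 18(1.008) + 32.06
    = 96.088 + 18.144 + 32.060 = 146.292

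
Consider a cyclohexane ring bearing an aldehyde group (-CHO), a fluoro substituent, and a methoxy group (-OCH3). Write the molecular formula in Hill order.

C8H13FO2

Atom tally by fragment:
  cyclohexane ring core → C:6 H:12
  (− 3 ring H displaced by substituents)
  + CHO → C:1 H:1 O:1
  + F → F:1
  + OCH3 → C:1 H:3 O:1
Element totals:
  C: 8
  H: 13
  F: 1
  O: 2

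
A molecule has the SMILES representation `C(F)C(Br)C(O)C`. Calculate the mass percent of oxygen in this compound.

9.36%

Atom tally by fragment:
  FCH2 → C:1 H:2 F:1
  CH(Br) → C:1 H:1 Br:1
  CH(OH) → C:1 H:2 O:1
  CH3 → C:1 H:3
Element totals:
  C: 4
  H: 8
  Br: 1
  F: 1
  O: 1
Molecular formula: C4H8BrFO.
Molar mass = 171.009 g/mol.
Mass from O: 1 × 15.999 = 15.999 g/mol.
%O = 15.999 / 171.009 × 100 = 9.36%.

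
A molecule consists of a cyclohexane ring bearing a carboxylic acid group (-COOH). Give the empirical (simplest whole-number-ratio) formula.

Atom tally by fragment:
  cyclohexane ring core → C:6 H:12
  (− 1 ring H displaced by substituents)
  + COOH → C:1 H:1 O:2
Element totals:
  C: 7
  H: 12
  O: 2
Molecular formula: C7H12O2.
gcd of subscripts (7, 12, 2) = 1, so the empirical formula equals the molecular formula.

C7H12O2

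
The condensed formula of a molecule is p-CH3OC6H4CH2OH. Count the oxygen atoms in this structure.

2

Atom tally by fragment:
  benzene ring core → C:6 H:6
  (− 2 ring H displaced by substituents)
  + OCH3 → C:1 H:3 O:1
  + CH2OH → C:1 H:3 O:1
Element totals:
  C: 8
  H: 10
  O: 2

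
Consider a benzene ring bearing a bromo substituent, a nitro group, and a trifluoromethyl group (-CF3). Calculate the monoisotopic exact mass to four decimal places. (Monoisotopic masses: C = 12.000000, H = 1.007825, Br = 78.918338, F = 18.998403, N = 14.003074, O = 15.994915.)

Atom tally by fragment:
  benzene ring core → C:6 H:6
  (− 3 ring H displaced by substituents)
  + Br → Br:1
  + NO2 → N:1 O:2
  + CF3 → C:1 F:3
Element totals:
  C: 7
  H: 3
  Br: 1
  F: 3
  N: 1
  O: 2
Molecular formula: C7H3BrF3NO2.
  M = 7(12.0) + 3(1.007825) + 78.918338 + 3(18.998403) + 14.003074 + 2(15.994915)
    = 84.000000 + 3.023475 + 78.918338 + 56.995209 + 14.003074 + 31.989830 = 268.929926

268.9299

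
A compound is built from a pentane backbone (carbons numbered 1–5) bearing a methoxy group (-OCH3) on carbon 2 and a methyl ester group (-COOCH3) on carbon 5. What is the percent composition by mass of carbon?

Atom tally by fragment:
  CH3 → C:1 H:3
  CH(OCH3) → C:2 H:4 O:1
  CH2 → C:1 H:2
  CH2 → C:1 H:2
  CH2COOCH3 → C:3 H:5 O:2
Element totals:
  C: 8
  H: 16
  O: 3
Molecular formula: C8H16O3.
Molar mass = 160.213 g/mol.
Mass from C: 8 × 12.011 = 96.088 g/mol.
%C = 96.088 / 160.213 × 100 = 59.98%.

59.98%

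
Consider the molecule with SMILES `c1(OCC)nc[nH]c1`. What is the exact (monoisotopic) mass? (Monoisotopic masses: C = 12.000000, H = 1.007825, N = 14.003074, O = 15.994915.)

Atom tally by fragment:
  imidazole ring core → C:3 H:4 N:2
  (− 1 ring H displaced by substituents)
  + OC2H5 → C:2 H:5 O:1
Element totals:
  C: 5
  H: 8
  N: 2
  O: 1
Molecular formula: C5H8N2O.
  M = 5(12.0) + 8(1.007825) + 2(14.003074) + 15.994915
    = 60.000000 + 8.062600 + 28.006148 + 15.994915 = 112.063663

112.0637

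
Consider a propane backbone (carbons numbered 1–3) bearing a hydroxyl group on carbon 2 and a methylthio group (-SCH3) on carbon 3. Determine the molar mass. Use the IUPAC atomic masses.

Atom tally by fragment:
  CH3 → C:1 H:3
  CH(OH) → C:1 H:2 O:1
  CH2SCH3 → C:2 H:5 S:1
Element totals:
  C: 4
  H: 10
  O: 1
  S: 1
Molecular formula: C4H10OS.
  M = 4(12.011) + 10(1.008) + 15.999 + 32.06
    = 48.044 + 10.080 + 15.999 + 32.060 = 106.183

106.18 g/mol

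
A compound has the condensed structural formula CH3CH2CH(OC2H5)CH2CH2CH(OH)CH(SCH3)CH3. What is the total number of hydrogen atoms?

Atom tally by fragment:
  CH3 → C:1 H:3
  CH2 → C:1 H:2
  CH(OC2H5) → C:3 H:6 O:1
  CH2 → C:1 H:2
  CH2 → C:1 H:2
  CH(OH) → C:1 H:2 O:1
  CH(SCH3) → C:2 H:4 S:1
  CH3 → C:1 H:3
Element totals:
  C: 11
  H: 24
  O: 2
  S: 1

24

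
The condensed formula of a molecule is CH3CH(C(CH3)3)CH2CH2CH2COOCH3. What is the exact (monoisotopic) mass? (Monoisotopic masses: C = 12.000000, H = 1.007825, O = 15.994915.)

Atom tally by fragment:
  CH3 → C:1 H:3
  CH(C(CH3)3) → C:5 H:10
  CH2 → C:1 H:2
  CH2 → C:1 H:2
  CH2COOCH3 → C:3 H:5 O:2
Element totals:
  C: 11
  H: 22
  O: 2
Molecular formula: C11H22O2.
  M = 11(12.0) + 22(1.007825) + 2(15.994915)
    = 132.000000 + 22.172150 + 31.989830 = 186.161980

186.1620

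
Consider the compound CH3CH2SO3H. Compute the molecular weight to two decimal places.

Atom tally by fragment:
  CH3 → C:1 H:3
  CH2SO3H → C:1 H:3 S:1 O:3
Element totals:
  C: 2
  H: 6
  O: 3
  S: 1
Molecular formula: C2H6O3S.
  M = 2(12.011) + 6(1.008) + 3(15.999) + 32.06
    = 24.022 + 6.048 + 47.997 + 32.060 = 110.127

110.13 g/mol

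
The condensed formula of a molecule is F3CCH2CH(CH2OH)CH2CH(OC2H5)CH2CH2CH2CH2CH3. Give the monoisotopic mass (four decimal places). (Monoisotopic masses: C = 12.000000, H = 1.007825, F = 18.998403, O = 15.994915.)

Element totals:
  C: 13
  H: 25
  F: 3
  O: 2
Molecular formula: C13H25F3O2.
  M = 13(12.0) + 25(1.007825) + 3(18.998403) + 2(15.994915)
    = 156.000000 + 25.195625 + 56.995209 + 31.989830 = 270.180664

270.1807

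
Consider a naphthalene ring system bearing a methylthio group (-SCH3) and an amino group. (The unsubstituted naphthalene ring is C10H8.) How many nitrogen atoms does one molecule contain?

Atom tally by fragment:
  naphthalene ring system core → C:10 H:8
  (− 2 ring H displaced by substituents)
  + SCH3 → C:1 H:3 S:1
  + NH2 → N:1 H:2
Element totals:
  C: 11
  H: 11
  N: 1
  S: 1

1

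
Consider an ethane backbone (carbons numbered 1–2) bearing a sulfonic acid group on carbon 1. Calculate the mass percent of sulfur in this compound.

29.11%

Atom tally by fragment:
  HO3SCH2 → C:1 H:3 S:1 O:3
  CH3 → C:1 H:3
Element totals:
  C: 2
  H: 6
  O: 3
  S: 1
Molecular formula: C2H6O3S.
Molar mass = 110.127 g/mol.
Mass from S: 1 × 32.06 = 32.060 g/mol.
%S = 32.060 / 110.127 × 100 = 29.11%.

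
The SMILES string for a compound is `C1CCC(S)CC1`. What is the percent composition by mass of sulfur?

27.59%

Atom tally by fragment:
  cyclohexane ring core → C:6 H:12
  (− 1 ring H displaced by substituents)
  + SH → S:1 H:1
Element totals:
  C: 6
  H: 12
  S: 1
Molecular formula: C6H12S.
Molar mass = 116.222 g/mol.
Mass from S: 1 × 32.06 = 32.060 g/mol.
%S = 32.060 / 116.222 × 100 = 27.59%.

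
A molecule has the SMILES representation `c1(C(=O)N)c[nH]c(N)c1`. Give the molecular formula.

Atom tally by fragment:
  pyrrole ring core → C:4 H:5 N:1
  (− 2 ring H displaced by substituents)
  + CONH2 → C:1 H:2 O:1 N:1
  + NH2 → N:1 H:2
Element totals:
  C: 5
  H: 7
  N: 3
  O: 1

C5H7N3O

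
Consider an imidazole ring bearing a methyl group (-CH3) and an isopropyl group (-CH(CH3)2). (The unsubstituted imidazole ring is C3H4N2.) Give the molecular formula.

Atom tally by fragment:
  imidazole ring core → C:3 H:4 N:2
  (− 2 ring H displaced by substituents)
  + CH3 → C:1 H:3
  + CH(CH3)2 → C:3 H:7
Element totals:
  C: 7
  H: 12
  N: 2

C7H12N2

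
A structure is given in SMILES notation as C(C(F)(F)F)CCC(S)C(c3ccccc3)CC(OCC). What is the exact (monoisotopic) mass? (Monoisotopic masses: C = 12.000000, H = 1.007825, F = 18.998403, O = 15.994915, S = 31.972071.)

Atom tally by fragment:
  F3CCH2 → C:2 H:2 F:3
  CH2 → C:1 H:2
  CH2 → C:1 H:2
  CH(SH) → C:1 H:2 S:1
  CH(C6H5) → C:7 H:6
  CH2 → C:1 H:2
  CH2OC2H5 → C:3 H:7 O:1
Element totals:
  C: 16
  H: 23
  F: 3
  O: 1
  S: 1
Molecular formula: C16H23F3OS.
  M = 16(12.0) + 23(1.007825) + 3(18.998403) + 15.994915 + 31.972071
    = 192.000000 + 23.179975 + 56.995209 + 15.994915 + 31.972071 = 320.142170

320.1422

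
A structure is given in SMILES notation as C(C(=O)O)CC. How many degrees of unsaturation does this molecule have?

Atom tally by fragment:
  HOOCCH2 → C:2 H:3 O:2
  CH2 → C:1 H:2
  CH3 → C:1 H:3
Element totals:
  C: 4
  H: 8
  O: 2
Molecular formula: C4H8O2.
DoU = (2C + 2 + N − H − X) / 2 = (2·4 + 2 + 0 − 8 − 0) / 2 = 1.

1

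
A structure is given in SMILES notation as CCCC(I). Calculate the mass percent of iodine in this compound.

68.96%

Atom tally by fragment:
  CH3 → C:1 H:3
  CH2 → C:1 H:2
  CH2 → C:1 H:2
  CH2I → C:1 H:2 I:1
Element totals:
  C: 4
  H: 9
  I: 1
Molecular formula: C4H9I.
Molar mass = 184.020 g/mol.
Mass from I: 1 × 126.904 = 126.904 g/mol.
%I = 126.904 / 184.020 × 100 = 68.96%.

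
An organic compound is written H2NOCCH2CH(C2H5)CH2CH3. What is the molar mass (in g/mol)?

Atom tally by fragment:
  H2NOCCH2 → C:2 H:4 O:1 N:1
  CH(C2H5) → C:3 H:6
  CH2 → C:1 H:2
  CH3 → C:1 H:3
Element totals:
  C: 7
  H: 15
  N: 1
  O: 1
Molecular formula: C7H15NO.
  M = 7(12.011) + 15(1.008) + 14.007 + 15.999
    = 84.077 + 15.120 + 14.007 + 15.999 = 129.203

129.20 g/mol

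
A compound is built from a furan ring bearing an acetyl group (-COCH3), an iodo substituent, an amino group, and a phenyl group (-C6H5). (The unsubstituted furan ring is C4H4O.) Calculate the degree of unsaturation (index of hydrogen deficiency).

Atom tally by fragment:
  furan ring core → C:4 H:4 O:1
  (− 4 ring H displaced by substituents)
  + COCH3 → C:2 H:3 O:1
  + I → I:1
  + NH2 → N:1 H:2
  + C6H5 → C:6 H:5
Element totals:
  C: 12
  H: 10
  I: 1
  N: 1
  O: 2
Molecular formula: C12H10INO2.
DoU = (2C + 2 + N − H − X) / 2 = (2·12 + 2 + 1 − 10 − 1) / 2 = 8.

8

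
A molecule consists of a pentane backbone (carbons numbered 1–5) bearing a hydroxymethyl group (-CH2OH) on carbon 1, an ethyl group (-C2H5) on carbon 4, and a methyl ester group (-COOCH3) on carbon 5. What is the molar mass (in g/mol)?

Atom tally by fragment:
  HOCH2CH2 → C:2 H:5 O:1
  CH2 → C:1 H:2
  CH2 → C:1 H:2
  CH(C2H5) → C:3 H:6
  CH2COOCH3 → C:3 H:5 O:2
Element totals:
  C: 10
  H: 20
  O: 3
Molecular formula: C10H20O3.
  M = 10(12.011) + 20(1.008) + 3(15.999)
    = 120.110 + 20.160 + 47.997 = 188.267

188.27 g/mol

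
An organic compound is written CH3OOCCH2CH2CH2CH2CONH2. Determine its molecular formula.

Atom tally by fragment:
  CH3OOCCH2 → C:3 H:5 O:2
  CH2 → C:1 H:2
  CH2 → C:1 H:2
  CH2CONH2 → C:2 H:4 O:1 N:1
Element totals:
  C: 7
  H: 13
  N: 1
  O: 3

C7H13NO3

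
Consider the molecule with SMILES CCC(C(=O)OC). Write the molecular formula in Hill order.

C5H10O2

Atom tally by fragment:
  CH3 → C:1 H:3
  CH2 → C:1 H:2
  CH2COOCH3 → C:3 H:5 O:2
Element totals:
  C: 5
  H: 10
  O: 2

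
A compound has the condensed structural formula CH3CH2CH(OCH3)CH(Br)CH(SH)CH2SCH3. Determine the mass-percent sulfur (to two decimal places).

Element totals:
  C: 8
  H: 17
  Br: 1
  O: 1
  S: 2
Molecular formula: C8H17BrOS2.
Molar mass = 273.247 g/mol.
Mass from S: 2 × 32.06 = 64.120 g/mol.
%S = 64.120 / 273.247 × 100 = 23.47%.

23.47%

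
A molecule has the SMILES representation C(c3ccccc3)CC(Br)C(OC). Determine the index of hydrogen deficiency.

4

Atom tally by fragment:
  C6H5CH2 → C:7 H:7
  CH2 → C:1 H:2
  CH(Br) → C:1 H:1 Br:1
  CH2OCH3 → C:2 H:5 O:1
Element totals:
  C: 11
  H: 15
  Br: 1
  O: 1
Molecular formula: C11H15BrO.
DoU = (2C + 2 + N − H − X) / 2 = (2·11 + 2 + 0 − 15 − 1) / 2 = 4.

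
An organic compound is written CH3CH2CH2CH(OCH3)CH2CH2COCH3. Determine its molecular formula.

Atom tally by fragment:
  CH3 → C:1 H:3
  CH2 → C:1 H:2
  CH2 → C:1 H:2
  CH(OCH3) → C:2 H:4 O:1
  CH2 → C:1 H:2
  CH2COCH3 → C:3 H:5 O:1
Element totals:
  C: 9
  H: 18
  O: 2

C9H18O2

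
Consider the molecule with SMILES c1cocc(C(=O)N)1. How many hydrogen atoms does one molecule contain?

Atom tally by fragment:
  furan ring core → C:4 H:4 O:1
  (− 1 ring H displaced by substituents)
  + CONH2 → C:1 H:2 O:1 N:1
Element totals:
  C: 5
  H: 5
  N: 1
  O: 2

5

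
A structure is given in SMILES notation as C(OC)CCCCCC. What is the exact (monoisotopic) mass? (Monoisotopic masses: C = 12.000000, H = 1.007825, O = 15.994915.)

130.1358

Atom tally by fragment:
  CH3OCH2 → C:2 H:5 O:1
  CH2 → C:1 H:2
  CH2 → C:1 H:2
  CH2 → C:1 H:2
  CH2 → C:1 H:2
  CH2 → C:1 H:2
  CH3 → C:1 H:3
Element totals:
  C: 8
  H: 18
  O: 1
Molecular formula: C8H18O.
  M = 8(12.0) + 18(1.007825) + 15.994915
    = 96.000000 + 18.140850 + 15.994915 = 130.135765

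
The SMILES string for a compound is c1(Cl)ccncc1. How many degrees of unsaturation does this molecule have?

Atom tally by fragment:
  pyridine ring core → C:5 H:5 N:1
  (− 1 ring H displaced by substituents)
  + Cl → Cl:1
Element totals:
  C: 5
  H: 4
  Cl: 1
  N: 1
Molecular formula: C5H4ClN.
DoU = (2C + 2 + N − H − X) / 2 = (2·5 + 2 + 1 − 4 − 1) / 2 = 4.

4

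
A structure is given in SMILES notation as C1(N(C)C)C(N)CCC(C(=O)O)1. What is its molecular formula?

C8H16N2O2

Atom tally by fragment:
  cyclopentane ring core → C:5 H:10
  (− 3 ring H displaced by substituents)
  + N(CH3)2 → N:1 C:2 H:6
  + NH2 → N:1 H:2
  + COOH → C:1 H:1 O:2
Element totals:
  C: 8
  H: 16
  N: 2
  O: 2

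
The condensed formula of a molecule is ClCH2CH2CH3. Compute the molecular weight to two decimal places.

78.54 g/mol

Element totals:
  C: 3
  H: 7
  Cl: 1
Molecular formula: C3H7Cl.
  M = 3(12.011) + 7(1.008) + 35.45
    = 36.033 + 7.056 + 35.450 = 78.539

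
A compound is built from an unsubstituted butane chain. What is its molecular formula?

Atom tally by fragment:
  CH3 → C:1 H:3
  CH2 → C:1 H:2
  CH2 → C:1 H:2
  CH3 → C:1 H:3
Element totals:
  C: 4
  H: 10

C4H10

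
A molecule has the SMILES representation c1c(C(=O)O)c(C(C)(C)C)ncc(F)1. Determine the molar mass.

Atom tally by fragment:
  pyridine ring core → C:5 H:5 N:1
  (− 3 ring H displaced by substituents)
  + COOH → C:1 H:1 O:2
  + C(CH3)3 → C:4 H:9
  + F → F:1
Element totals:
  C: 10
  H: 12
  F: 1
  N: 1
  O: 2
Molecular formula: C10H12FNO2.
  M = 10(12.011) + 12(1.008) + 18.998 + 14.007 + 2(15.999)
    = 120.110 + 12.096 + 18.998 + 14.007 + 31.998 = 197.209

197.21 g/mol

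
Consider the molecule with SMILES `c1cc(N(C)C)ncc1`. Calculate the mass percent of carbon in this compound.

Atom tally by fragment:
  pyridine ring core → C:5 H:5 N:1
  (− 1 ring H displaced by substituents)
  + N(CH3)2 → N:1 C:2 H:6
Element totals:
  C: 7
  H: 10
  N: 2
Molecular formula: C7H10N2.
Molar mass = 122.171 g/mol.
Mass from C: 7 × 12.011 = 84.077 g/mol.
%C = 84.077 / 122.171 × 100 = 68.82%.

68.82%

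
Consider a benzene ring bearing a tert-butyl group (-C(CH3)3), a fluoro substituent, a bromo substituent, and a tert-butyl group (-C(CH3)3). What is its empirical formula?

Atom tally by fragment:
  benzene ring core → C:6 H:6
  (− 4 ring H displaced by substituents)
  + C(CH3)3 → C:4 H:9
  + F → F:1
  + Br → Br:1
  + C(CH3)3 → C:4 H:9
Element totals:
  C: 14
  H: 20
  Br: 1
  F: 1
Molecular formula: C14H20BrF.
gcd of subscripts (1, 14, 1, 20) = 1, so the empirical formula equals the molecular formula.

C14H20BrF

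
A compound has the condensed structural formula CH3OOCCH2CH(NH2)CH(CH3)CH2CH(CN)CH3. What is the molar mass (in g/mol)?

198.27 g/mol

Atom tally by fragment:
  CH3OOCCH2 → C:3 H:5 O:2
  CH(NH2) → C:1 H:3 N:1
  CH(CH3) → C:2 H:4
  CH2 → C:1 H:2
  CH(CN) → C:2 H:1 N:1
  CH3 → C:1 H:3
Element totals:
  C: 10
  H: 18
  N: 2
  O: 2
Molecular formula: C10H18N2O2.
  M = 10(12.011) + 18(1.008) + 2(14.007) + 2(15.999)
    = 120.110 + 18.144 + 28.014 + 31.998 = 198.266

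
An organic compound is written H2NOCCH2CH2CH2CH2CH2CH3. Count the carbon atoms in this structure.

7

Element totals:
  C: 7
  H: 15
  N: 1
  O: 1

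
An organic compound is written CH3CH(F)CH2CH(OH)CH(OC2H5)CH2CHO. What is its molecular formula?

Atom tally by fragment:
  CH3 → C:1 H:3
  CH(F) → C:1 H:1 F:1
  CH2 → C:1 H:2
  CH(OH) → C:1 H:2 O:1
  CH(OC2H5) → C:3 H:6 O:1
  CH2CHO → C:2 H:3 O:1
Element totals:
  C: 9
  H: 17
  F: 1
  O: 3

C9H17FO3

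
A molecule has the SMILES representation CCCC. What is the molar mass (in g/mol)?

Atom tally by fragment:
  CH3 → C:1 H:3
  CH2 → C:1 H:2
  CH2 → C:1 H:2
  CH3 → C:1 H:3
Element totals:
  C: 4
  H: 10
Molecular formula: C4H10.
  M = 4(12.011) + 10(1.008)
    = 48.044 + 10.080 = 58.124

58.12 g/mol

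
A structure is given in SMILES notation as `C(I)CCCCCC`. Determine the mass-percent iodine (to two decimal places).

Atom tally by fragment:
  ICH2 → C:1 H:2 I:1
  CH2 → C:1 H:2
  CH2 → C:1 H:2
  CH2 → C:1 H:2
  CH2 → C:1 H:2
  CH2 → C:1 H:2
  CH3 → C:1 H:3
Element totals:
  C: 7
  H: 15
  I: 1
Molecular formula: C7H15I.
Molar mass = 226.101 g/mol.
Mass from I: 1 × 126.904 = 126.904 g/mol.
%I = 126.904 / 226.101 × 100 = 56.13%.

56.13%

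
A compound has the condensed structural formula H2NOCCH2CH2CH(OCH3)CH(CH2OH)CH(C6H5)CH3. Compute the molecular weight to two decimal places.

Element totals:
  C: 15
  H: 23
  N: 1
  O: 3
Molecular formula: C15H23NO3.
  M = 15(12.011) + 23(1.008) + 14.007 + 3(15.999)
    = 180.165 + 23.184 + 14.007 + 47.997 = 265.353

265.35 g/mol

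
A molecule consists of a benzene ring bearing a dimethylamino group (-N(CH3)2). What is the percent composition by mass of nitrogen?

Atom tally by fragment:
  benzene ring core → C:6 H:6
  (− 1 ring H displaced by substituents)
  + N(CH3)2 → N:1 C:2 H:6
Element totals:
  C: 8
  H: 11
  N: 1
Molecular formula: C8H11N.
Molar mass = 121.183 g/mol.
Mass from N: 1 × 14.007 = 14.007 g/mol.
%N = 14.007 / 121.183 × 100 = 11.56%.

11.56%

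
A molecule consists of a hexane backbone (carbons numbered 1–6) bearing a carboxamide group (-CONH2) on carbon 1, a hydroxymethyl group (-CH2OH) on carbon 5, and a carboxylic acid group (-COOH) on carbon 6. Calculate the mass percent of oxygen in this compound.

Atom tally by fragment:
  H2NOCCH2 → C:2 H:4 O:1 N:1
  CH2 → C:1 H:2
  CH2 → C:1 H:2
  CH2 → C:1 H:2
  CH(CH2OH) → C:2 H:4 O:1
  CH2COOH → C:2 H:3 O:2
Element totals:
  C: 9
  H: 17
  N: 1
  O: 4
Molecular formula: C9H17NO4.
Molar mass = 203.238 g/mol.
Mass from O: 4 × 15.999 = 63.996 g/mol.
%O = 63.996 / 203.238 × 100 = 31.49%.

31.49%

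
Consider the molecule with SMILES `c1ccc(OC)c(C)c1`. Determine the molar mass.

122.17 g/mol

Atom tally by fragment:
  benzene ring core → C:6 H:6
  (− 2 ring H displaced by substituents)
  + OCH3 → C:1 H:3 O:1
  + CH3 → C:1 H:3
Element totals:
  C: 8
  H: 10
  O: 1
Molecular formula: C8H10O.
  M = 8(12.011) + 10(1.008) + 15.999
    = 96.088 + 10.080 + 15.999 = 122.167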